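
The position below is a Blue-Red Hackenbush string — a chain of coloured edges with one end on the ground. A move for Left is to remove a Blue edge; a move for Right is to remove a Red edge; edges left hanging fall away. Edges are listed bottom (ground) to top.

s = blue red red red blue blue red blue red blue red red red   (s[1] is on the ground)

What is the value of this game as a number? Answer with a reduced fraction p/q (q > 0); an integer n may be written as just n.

step 1: add blue to get b; options L={ 0 } R={ ∅ } = 1
step 2: add red to get br; options L={ 0 } R={ 1 } = 1/2
step 3: add red to get brr; options L={ 0 } R={ 1/2,1 } = 1/4
step 4: add red to get brrr; options L={ 0 } R={ 1/4,1/2,1 } = 1/8
step 5: add blue to get brrrb; options L={ 0,1/8 } R={ 1/4,1/2,1 } = 3/16
step 6: add blue to get brrrbb; options L={ 0,1/8,3/16 } R={ 1/4,1/2,1 } = 7/32
step 7: add red to get brrrbbr; options L={ 0,1/8,3/16 } R={ 7/32,1/4,1/2,1 } = 13/64
step 8: add blue to get brrrbbrb; options L={ 0,1/8,3/16,13/64 } R={ 7/32,1/4,1/2,1 } = 27/128
step 9: add red to get brrrbbrbr; options L={ 0,1/8,3/16,13/64 } R={ 27/128,7/32,1/4,1/2,1 } = 53/256
step 10: add blue to get brrrbbrbrb; options L={ 0,1/8,3/16,13/64,53/256 } R={ 27/128,7/32,1/4,1/2,1 } = 107/512
step 11: add red to get brrrbbrbrbr; options L={ 0,1/8,3/16,13/64,53/256 } R={ 107/512,27/128,7/32,1/4,1/2,1 } = 213/1024
step 12: add red to get brrrbbrbrbrr; options L={ 0,1/8,3/16,13/64,53/256 } R={ 213/1024,107/512,27/128,7/32,1/4,1/2,1 } = 425/2048
step 13: add red to get brrrbbrbrbrrr; options L={ 0,1/8,3/16,13/64,53/256 } R={ 425/2048,213/1024,107/512,27/128,7/32,1/4,1/2,1 } = 849/4096

849/4096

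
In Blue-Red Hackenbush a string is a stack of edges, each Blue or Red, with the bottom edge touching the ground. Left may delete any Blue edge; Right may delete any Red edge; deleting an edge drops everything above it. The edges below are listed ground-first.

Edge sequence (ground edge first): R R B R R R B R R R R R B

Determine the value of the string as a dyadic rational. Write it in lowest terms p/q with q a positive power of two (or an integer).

edge 1 of 13 (R): { — | 0 } gives -1
edge 2 of 13 (R): { — | -1 0 } gives -2
edge 3 of 13 (B): { -2 | -1 0 } gives -3/2
edge 4 of 13 (R): { -2 | -3/2 -1 0 } gives -7/4
edge 5 of 13 (R): { -2 | -7/4 -3/2 -1 0 } gives -15/8
edge 6 of 13 (R): { -2 | -15/8 -7/4 -3/2 -1 0 } gives -31/16
edge 7 of 13 (B): { -2 -31/16 | -15/8 -7/4 -3/2 -1 0 } gives -61/32
edge 8 of 13 (R): { -2 -31/16 | -61/32 -15/8 -7/4 -3/2 -1 0 } gives -123/64
edge 9 of 13 (R): { -2 -31/16 | -123/64 -61/32 -15/8 -7/4 -3/2 -1 0 } gives -247/128
edge 10 of 13 (R): { -2 -31/16 | -247/128 -123/64 -61/32 -15/8 -7/4 -3/2 -1 0 } gives -495/256
edge 11 of 13 (R): { -2 -31/16 | -495/256 -247/128 -123/64 -61/32 -15/8 -7/4 -3/2 -1 0 } gives -991/512
edge 12 of 13 (R): { -2 -31/16 | -991/512 -495/256 -247/128 -123/64 -61/32 -15/8 -7/4 -3/2 -1 0 } gives -1983/1024
edge 13 of 13 (B): { -2 -31/16 -1983/1024 | -991/512 -495/256 -247/128 -123/64 -61/32 -15/8 -7/4 -3/2 -1 0 } gives -3965/2048

-3965/2048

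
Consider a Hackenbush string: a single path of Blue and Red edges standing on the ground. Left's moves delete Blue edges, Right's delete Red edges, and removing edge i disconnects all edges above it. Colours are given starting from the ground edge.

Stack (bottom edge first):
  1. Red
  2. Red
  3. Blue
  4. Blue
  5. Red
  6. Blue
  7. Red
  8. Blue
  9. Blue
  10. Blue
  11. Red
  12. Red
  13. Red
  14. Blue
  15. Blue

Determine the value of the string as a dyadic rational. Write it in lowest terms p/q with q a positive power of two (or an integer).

step 1: add Red to get R; options L={ ∅ } R={ 0 } — -1
step 2: add Red to get RR; options L={ ∅ } R={ -1 0 } — -2
step 3: add Blue to get RRB; options L={ -2 } R={ -1 0 } — -3/2
step 4: add Blue to get RRBB; options L={ -2 -3/2 } R={ -1 0 } — -5/4
step 5: add Red to get RRBBR; options L={ -2 -3/2 } R={ -5/4 -1 0 } — -11/8
step 6: add Blue to get RRBBRB; options L={ -2 -3/2 -11/8 } R={ -5/4 -1 0 } — -21/16
step 7: add Red to get RRBBRBR; options L={ -2 -3/2 -11/8 } R={ -21/16 -5/4 -1 0 } — -43/32
step 8: add Blue to get RRBBRBRB; options L={ -2 -3/2 -11/8 -43/32 } R={ -21/16 -5/4 -1 0 } — -85/64
step 9: add Blue to get RRBBRBRBB; options L={ -2 -3/2 -11/8 -43/32 -85/64 } R={ -21/16 -5/4 -1 0 } — -169/128
step 10: add Blue to get RRBBRBRBBB; options L={ -2 -3/2 -11/8 -43/32 -85/64 -169/128 } R={ -21/16 -5/4 -1 0 } — -337/256
step 11: add Red to get RRBBRBRBBBR; options L={ -2 -3/2 -11/8 -43/32 -85/64 -169/128 } R={ -337/256 -21/16 -5/4 -1 0 } — -675/512
step 12: add Red to get RRBBRBRBBBRR; options L={ -2 -3/2 -11/8 -43/32 -85/64 -169/128 } R={ -675/512 -337/256 -21/16 -5/4 -1 0 } — -1351/1024
step 13: add Red to get RRBBRBRBBBRRR; options L={ -2 -3/2 -11/8 -43/32 -85/64 -169/128 } R={ -1351/1024 -675/512 -337/256 -21/16 -5/4 -1 0 } — -2703/2048
step 14: add Blue to get RRBBRBRBBBRRRB; options L={ -2 -3/2 -11/8 -43/32 -85/64 -169/128 -2703/2048 } R={ -1351/1024 -675/512 -337/256 -21/16 -5/4 -1 0 } — -5405/4096
step 15: add Blue to get RRBBRBRBBBRRRBB; options L={ -2 -3/2 -11/8 -43/32 -85/64 -169/128 -2703/2048 -5405/4096 } R={ -1351/1024 -675/512 -337/256 -21/16 -5/4 -1 0 } — -10809/8192

-10809/8192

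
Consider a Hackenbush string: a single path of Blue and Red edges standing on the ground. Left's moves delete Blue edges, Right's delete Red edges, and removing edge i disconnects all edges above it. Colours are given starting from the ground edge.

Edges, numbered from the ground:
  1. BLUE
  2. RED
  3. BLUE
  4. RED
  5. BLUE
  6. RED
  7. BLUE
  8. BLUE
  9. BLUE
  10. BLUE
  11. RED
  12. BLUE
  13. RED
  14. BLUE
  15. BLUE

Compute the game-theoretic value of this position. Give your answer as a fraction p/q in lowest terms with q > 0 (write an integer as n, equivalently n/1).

11223/16384

Build g(s[:k]) for k = 1..15, string s = BLUE RED BLUE RED BLUE RED BLUE BLUE BLUE BLUE RED BLUE RED BLUE BLUE.
g_1 [B]  L=[0]  R=[—]  so 1
g_2 [BR]  L=[0]  R=[1]  so 1/2
g_3 [BRB]  L=[0; 1/2]  R=[1]  so 3/4
g_4 [BRBR]  L=[0; 1/2]  R=[3/4; 1]  so 5/8
g_5 [BRBRB]  L=[0; 1/2; 5/8]  R=[3/4; 1]  so 11/16
g_6 [BRBRBR]  L=[0; 1/2; 5/8]  R=[11/16; 3/4; 1]  so 21/32
g_7 [BRBRBRB]  L=[0; 1/2; 5/8; 21/32]  R=[11/16; 3/4; 1]  so 43/64
g_8 [BRBRBRBB]  L=[0; 1/2; 5/8; 21/32; 43/64]  R=[11/16; 3/4; 1]  so 87/128
g_9 [BRBRBRBBB]  L=[0; 1/2; 5/8; 21/32; 43/64; 87/128]  R=[11/16; 3/4; 1]  so 175/256
g_10 [BRBRBRBBBB]  L=[0; 1/2; 5/8; 21/32; 43/64; 87/128; 175/256]  R=[11/16; 3/4; 1]  so 351/512
g_11 [BRBRBRBBBBR]  L=[0; 1/2; 5/8; 21/32; 43/64; 87/128; 175/256]  R=[351/512; 11/16; 3/4; 1]  so 701/1024
g_12 [BRBRBRBBBBRB]  L=[0; 1/2; 5/8; 21/32; 43/64; 87/128; 175/256; 701/1024]  R=[351/512; 11/16; 3/4; 1]  so 1403/2048
g_13 [BRBRBRBBBBRBR]  L=[0; 1/2; 5/8; 21/32; 43/64; 87/128; 175/256; 701/1024]  R=[1403/2048; 351/512; 11/16; 3/4; 1]  so 2805/4096
g_14 [BRBRBRBBBBRBRB]  L=[0; 1/2; 5/8; 21/32; 43/64; 87/128; 175/256; 701/1024; 2805/4096]  R=[1403/2048; 351/512; 11/16; 3/4; 1]  so 5611/8192
g_15 [BRBRBRBBBBRBRBB]  L=[0; 1/2; 5/8; 21/32; 43/64; 87/128; 175/256; 701/1024; 2805/4096; 5611/8192]  R=[1403/2048; 351/512; 11/16; 3/4; 1]  so 11223/16384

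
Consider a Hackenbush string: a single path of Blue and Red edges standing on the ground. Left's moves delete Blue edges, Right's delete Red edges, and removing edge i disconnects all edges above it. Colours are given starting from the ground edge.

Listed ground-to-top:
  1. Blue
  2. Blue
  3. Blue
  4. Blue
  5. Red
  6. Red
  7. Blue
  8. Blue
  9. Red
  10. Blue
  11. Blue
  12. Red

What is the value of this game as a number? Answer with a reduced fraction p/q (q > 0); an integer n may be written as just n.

Recurse on prefixes of the 12-edge string Blue Blue Blue Blue Red Red Blue Blue Red Blue Blue Red:
step 1: add Blue to get B; options L={ 0 } R={  } gives 1
step 2: add Blue to get BB; options L={ 0, 1 } R={  } gives 2
step 3: add Blue to get BBB; options L={ 0, 1, 2 } R={  } gives 3
step 4: add Blue to get BBBB; options L={ 0, 1, 2, 3 } R={  } gives 4
step 5: add Red to get BBBBR; options L={ 0, 1, 2, 3 } R={ 4 } gives 7/2
step 6: add Red to get BBBBRR; options L={ 0, 1, 2, 3 } R={ 7/2, 4 } gives 13/4
step 7: add Blue to get BBBBRRB; options L={ 0, 1, 2, 3, 13/4 } R={ 7/2, 4 } gives 27/8
step 8: add Blue to get BBBBRRBB; options L={ 0, 1, 2, 3, 13/4, 27/8 } R={ 7/2, 4 } gives 55/16
step 9: add Red to get BBBBRRBBR; options L={ 0, 1, 2, 3, 13/4, 27/8 } R={ 55/16, 7/2, 4 } gives 109/32
step 10: add Blue to get BBBBRRBBRB; options L={ 0, 1, 2, 3, 13/4, 27/8, 109/32 } R={ 55/16, 7/2, 4 } gives 219/64
step 11: add Blue to get BBBBRRBBRBB; options L={ 0, 1, 2, 3, 13/4, 27/8, 109/32, 219/64 } R={ 55/16, 7/2, 4 } gives 439/128
step 12: add Red to get BBBBRRBBRBBR; options L={ 0, 1, 2, 3, 13/4, 27/8, 109/32, 219/64 } R={ 439/128, 55/16, 7/2, 4 } gives 877/256

877/256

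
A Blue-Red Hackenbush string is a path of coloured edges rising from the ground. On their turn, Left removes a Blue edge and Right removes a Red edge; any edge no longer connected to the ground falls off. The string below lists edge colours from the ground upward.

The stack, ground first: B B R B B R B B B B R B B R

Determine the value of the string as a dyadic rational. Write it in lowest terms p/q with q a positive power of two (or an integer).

Prefix values for B B R B B R B B B B R B B R via {L|R} + simplicity:
edge 1 of 14 (B): { 0 | ∅ } ⇒ 1
edge 2 of 14 (B): { 0, 1 | ∅ } ⇒ 2
edge 3 of 14 (R): { 0, 1 | 2 } ⇒ 3/2
edge 4 of 14 (B): { 0, 1, 3/2 | 2 } ⇒ 7/4
edge 5 of 14 (B): { 0, 1, 3/2, 7/4 | 2 } ⇒ 15/8
edge 6 of 14 (R): { 0, 1, 3/2, 7/4 | 15/8, 2 } ⇒ 29/16
edge 7 of 14 (B): { 0, 1, 3/2, 7/4, 29/16 | 15/8, 2 } ⇒ 59/32
edge 8 of 14 (B): { 0, 1, 3/2, 7/4, 29/16, 59/32 | 15/8, 2 } ⇒ 119/64
edge 9 of 14 (B): { 0, 1, 3/2, 7/4, 29/16, 59/32, 119/64 | 15/8, 2 } ⇒ 239/128
edge 10 of 14 (B): { 0, 1, 3/2, 7/4, 29/16, 59/32, 119/64, 239/128 | 15/8, 2 } ⇒ 479/256
edge 11 of 14 (R): { 0, 1, 3/2, 7/4, 29/16, 59/32, 119/64, 239/128 | 479/256, 15/8, 2 } ⇒ 957/512
edge 12 of 14 (B): { 0, 1, 3/2, 7/4, 29/16, 59/32, 119/64, 239/128, 957/512 | 479/256, 15/8, 2 } ⇒ 1915/1024
edge 13 of 14 (B): { 0, 1, 3/2, 7/4, 29/16, 59/32, 119/64, 239/128, 957/512, 1915/1024 | 479/256, 15/8, 2 } ⇒ 3831/2048
edge 14 of 14 (R): { 0, 1, 3/2, 7/4, 29/16, 59/32, 119/64, 239/128, 957/512, 1915/1024 | 3831/2048, 479/256, 15/8, 2 } ⇒ 7661/4096

7661/4096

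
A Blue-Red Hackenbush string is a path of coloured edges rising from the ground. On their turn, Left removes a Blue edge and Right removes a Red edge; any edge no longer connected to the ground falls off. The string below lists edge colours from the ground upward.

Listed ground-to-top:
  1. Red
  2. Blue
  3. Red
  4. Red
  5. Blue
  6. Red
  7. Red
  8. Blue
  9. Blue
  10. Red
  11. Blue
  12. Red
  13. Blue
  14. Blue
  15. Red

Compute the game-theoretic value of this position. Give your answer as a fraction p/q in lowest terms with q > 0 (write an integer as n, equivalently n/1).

1 of 15 · R · max L −∞ · min R 0 gives -1
2 of 15 · RB · max L -1 · min R 0 gives -1/2
3 of 15 · RBR · max L -1 · min R -1/2 gives -3/4
4 of 15 · RBRR · max L -1 · min R -3/4 gives -7/8
5 of 15 · RBRRB · max L -7/8 · min R -3/4 gives -13/16
6 of 15 · RBRRBR · max L -7/8 · min R -13/16 gives -27/32
7 of 15 · RBRRBRR · max L -7/8 · min R -27/32 gives -55/64
8 of 15 · RBRRBRRB · max L -55/64 · min R -27/32 gives -109/128
9 of 15 · RBRRBRRBB · max L -109/128 · min R -27/32 gives -217/256
10 of 15 · RBRRBRRBBR · max L -109/128 · min R -217/256 gives -435/512
11 of 15 · RBRRBRRBBRB · max L -435/512 · min R -217/256 gives -869/1024
12 of 15 · RBRRBRRBBRBR · max L -435/512 · min R -869/1024 gives -1739/2048
13 of 15 · RBRRBRRBBRBRB · max L -1739/2048 · min R -869/1024 gives -3477/4096
14 of 15 · RBRRBRRBBRBRBB · max L -3477/4096 · min R -869/1024 gives -6953/8192
15 of 15 · RBRRBRRBBRBRBBR · max L -3477/4096 · min R -6953/8192 gives -13907/16384

-13907/16384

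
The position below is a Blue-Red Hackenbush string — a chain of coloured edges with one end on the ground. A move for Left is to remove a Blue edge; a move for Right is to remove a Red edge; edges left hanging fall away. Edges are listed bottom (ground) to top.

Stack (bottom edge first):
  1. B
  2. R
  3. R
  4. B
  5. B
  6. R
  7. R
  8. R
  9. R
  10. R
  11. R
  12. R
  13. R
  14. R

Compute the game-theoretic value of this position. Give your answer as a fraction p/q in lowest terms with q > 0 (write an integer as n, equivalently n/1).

Recurse on prefixes of the 14-edge string B R R B B R R R R R R R R R:
g(B) = { 0 | — } → 1
g(BR) = { 0 | 1 } → 1/2
g(BRR) = { 0 | 1/2 1 } → 1/4
g(BRRB) = { 0 1/4 | 1/2 1 } → 3/8
g(BRRBB) = { 0 1/4 3/8 | 1/2 1 } → 7/16
g(BRRBBR) = { 0 1/4 3/8 | 7/16 1/2 1 } → 13/32
g(BRRBBRR) = { 0 1/4 3/8 | 13/32 7/16 1/2 1 } → 25/64
g(BRRBBRRR) = { 0 1/4 3/8 | 25/64 13/32 7/16 1/2 1 } → 49/128
g(BRRBBRRRR) = { 0 1/4 3/8 | 49/128 25/64 13/32 7/16 1/2 1 } → 97/256
g(BRRBBRRRRR) = { 0 1/4 3/8 | 97/256 49/128 25/64 13/32 7/16 1/2 1 } → 193/512
g(BRRBBRRRRRR) = { 0 1/4 3/8 | 193/512 97/256 49/128 25/64 13/32 7/16 1/2 1 } → 385/1024
g(BRRBBRRRRRRR) = { 0 1/4 3/8 | 385/1024 193/512 97/256 49/128 25/64 13/32 7/16 1/2 1 } → 769/2048
g(BRRBBRRRRRRRR) = { 0 1/4 3/8 | 769/2048 385/1024 193/512 97/256 49/128 25/64 13/32 7/16 1/2 1 } → 1537/4096
g(BRRBBRRRRRRRRR) = { 0 1/4 3/8 | 1537/4096 769/2048 385/1024 193/512 97/256 49/128 25/64 13/32 7/16 1/2 1 } → 3073/8192

3073/8192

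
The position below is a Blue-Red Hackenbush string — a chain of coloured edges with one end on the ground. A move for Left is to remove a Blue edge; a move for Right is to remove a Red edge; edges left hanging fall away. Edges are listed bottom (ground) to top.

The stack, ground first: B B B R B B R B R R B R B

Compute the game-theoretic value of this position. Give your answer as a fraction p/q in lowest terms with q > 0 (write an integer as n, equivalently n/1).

2891/1024

Build v(s[:k]) for k = 1..13, string s = B B B R B B R B R R B R B.
edge 1 of 13 (B): { 0 | none } → 1
edge 2 of 13 (B): { 0; 1 | none } → 2
edge 3 of 13 (B): { 0; 1; 2 | none } → 3
edge 4 of 13 (R): { 0; 1; 2 | 3 } → 5/2
edge 5 of 13 (B): { 0; 1; 2; 5/2 | 3 } → 11/4
edge 6 of 13 (B): { 0; 1; 2; 5/2; 11/4 | 3 } → 23/8
edge 7 of 13 (R): { 0; 1; 2; 5/2; 11/4 | 23/8; 3 } → 45/16
edge 8 of 13 (B): { 0; 1; 2; 5/2; 11/4; 45/16 | 23/8; 3 } → 91/32
edge 9 of 13 (R): { 0; 1; 2; 5/2; 11/4; 45/16 | 91/32; 23/8; 3 } → 181/64
edge 10 of 13 (R): { 0; 1; 2; 5/2; 11/4; 45/16 | 181/64; 91/32; 23/8; 3 } → 361/128
edge 11 of 13 (B): { 0; 1; 2; 5/2; 11/4; 45/16; 361/128 | 181/64; 91/32; 23/8; 3 } → 723/256
edge 12 of 13 (R): { 0; 1; 2; 5/2; 11/4; 45/16; 361/128 | 723/256; 181/64; 91/32; 23/8; 3 } → 1445/512
edge 13 of 13 (B): { 0; 1; 2; 5/2; 11/4; 45/16; 361/128; 1445/512 | 723/256; 181/64; 91/32; 23/8; 3 } → 2891/1024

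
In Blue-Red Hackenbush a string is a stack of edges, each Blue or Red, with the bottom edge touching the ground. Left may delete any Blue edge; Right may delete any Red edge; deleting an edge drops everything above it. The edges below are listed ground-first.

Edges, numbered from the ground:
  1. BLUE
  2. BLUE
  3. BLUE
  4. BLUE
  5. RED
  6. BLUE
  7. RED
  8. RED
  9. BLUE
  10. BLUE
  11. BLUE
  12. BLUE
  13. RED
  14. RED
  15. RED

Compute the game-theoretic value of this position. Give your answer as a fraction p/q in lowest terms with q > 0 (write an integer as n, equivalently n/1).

B: Left { 0 }, Right { · } gives simplest 1
BB: Left { 0,1 }, Right { · } gives simplest 2
BBB: Left { 0,1,2 }, Right { · } gives simplest 3
BBBB: Left { 0,1,2,3 }, Right { · } gives simplest 4
BBBBR: Left { 0,1,2,3 }, Right { 4 } gives simplest 7/2
BBBBRB: Left { 0,1,2,3,7/2 }, Right { 4 } gives simplest 15/4
BBBBRBR: Left { 0,1,2,3,7/2 }, Right { 15/4,4 } gives simplest 29/8
BBBBRBRR: Left { 0,1,2,3,7/2 }, Right { 29/8,15/4,4 } gives simplest 57/16
BBBBRBRRB: Left { 0,1,2,3,7/2,57/16 }, Right { 29/8,15/4,4 } gives simplest 115/32
BBBBRBRRBB: Left { 0,1,2,3,7/2,57/16,115/32 }, Right { 29/8,15/4,4 } gives simplest 231/64
BBBBRBRRBBB: Left { 0,1,2,3,7/2,57/16,115/32,231/64 }, Right { 29/8,15/4,4 } gives simplest 463/128
BBBBRBRRBBBB: Left { 0,1,2,3,7/2,57/16,115/32,231/64,463/128 }, Right { 29/8,15/4,4 } gives simplest 927/256
BBBBRBRRBBBBR: Left { 0,1,2,3,7/2,57/16,115/32,231/64,463/128 }, Right { 927/256,29/8,15/4,4 } gives simplest 1853/512
BBBBRBRRBBBBRR: Left { 0,1,2,3,7/2,57/16,115/32,231/64,463/128 }, Right { 1853/512,927/256,29/8,15/4,4 } gives simplest 3705/1024
BBBBRBRRBBBBRRR: Left { 0,1,2,3,7/2,57/16,115/32,231/64,463/128 }, Right { 3705/1024,1853/512,927/256,29/8,15/4,4 } gives simplest 7409/2048

7409/2048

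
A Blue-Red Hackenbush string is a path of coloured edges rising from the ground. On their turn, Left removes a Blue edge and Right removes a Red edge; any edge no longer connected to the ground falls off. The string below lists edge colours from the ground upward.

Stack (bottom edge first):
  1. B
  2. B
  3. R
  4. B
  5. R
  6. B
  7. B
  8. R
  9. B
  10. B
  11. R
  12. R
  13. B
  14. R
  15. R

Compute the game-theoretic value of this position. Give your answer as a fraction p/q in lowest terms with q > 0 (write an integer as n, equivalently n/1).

14025/8192

Recurse on prefixes of the 15-edge string B B R B R B B R B B R R B R R:
edge 1 of 15 (B): { 0 | · } → 1
edge 2 of 15 (B): { 0, 1 | · } → 2
edge 3 of 15 (R): { 0, 1 | 2 } → 3/2
edge 4 of 15 (B): { 0, 1, 3/2 | 2 } → 7/4
edge 5 of 15 (R): { 0, 1, 3/2 | 7/4, 2 } → 13/8
edge 6 of 15 (B): { 0, 1, 3/2, 13/8 | 7/4, 2 } → 27/16
edge 7 of 15 (B): { 0, 1, 3/2, 13/8, 27/16 | 7/4, 2 } → 55/32
edge 8 of 15 (R): { 0, 1, 3/2, 13/8, 27/16 | 55/32, 7/4, 2 } → 109/64
edge 9 of 15 (B): { 0, 1, 3/2, 13/8, 27/16, 109/64 | 55/32, 7/4, 2 } → 219/128
edge 10 of 15 (B): { 0, 1, 3/2, 13/8, 27/16, 109/64, 219/128 | 55/32, 7/4, 2 } → 439/256
edge 11 of 15 (R): { 0, 1, 3/2, 13/8, 27/16, 109/64, 219/128 | 439/256, 55/32, 7/4, 2 } → 877/512
edge 12 of 15 (R): { 0, 1, 3/2, 13/8, 27/16, 109/64, 219/128 | 877/512, 439/256, 55/32, 7/4, 2 } → 1753/1024
edge 13 of 15 (B): { 0, 1, 3/2, 13/8, 27/16, 109/64, 219/128, 1753/1024 | 877/512, 439/256, 55/32, 7/4, 2 } → 3507/2048
edge 14 of 15 (R): { 0, 1, 3/2, 13/8, 27/16, 109/64, 219/128, 1753/1024 | 3507/2048, 877/512, 439/256, 55/32, 7/4, 2 } → 7013/4096
edge 15 of 15 (R): { 0, 1, 3/2, 13/8, 27/16, 109/64, 219/128, 1753/1024 | 7013/4096, 3507/2048, 877/512, 439/256, 55/32, 7/4, 2 } → 14025/8192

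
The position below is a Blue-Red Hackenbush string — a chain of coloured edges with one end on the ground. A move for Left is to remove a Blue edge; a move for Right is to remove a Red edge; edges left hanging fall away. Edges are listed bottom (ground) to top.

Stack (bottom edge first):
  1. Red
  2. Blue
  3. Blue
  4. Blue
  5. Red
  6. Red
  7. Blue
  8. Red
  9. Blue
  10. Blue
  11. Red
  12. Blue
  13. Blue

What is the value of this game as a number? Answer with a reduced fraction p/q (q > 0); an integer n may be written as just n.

-841/4096

Recurse on prefixes of the 13-edge string Red Blue Blue Blue Red Red Blue Red Blue Blue Red Blue Blue:
1 of 13 · R · max L −∞ · min R 0 -> -1
2 of 13 · RB · max L -1 · min R 0 -> -1/2
3 of 13 · RBB · max L -1/2 · min R 0 -> -1/4
4 of 13 · RBBB · max L -1/4 · min R 0 -> -1/8
5 of 13 · RBBBR · max L -1/4 · min R -1/8 -> -3/16
6 of 13 · RBBBRR · max L -1/4 · min R -3/16 -> -7/32
7 of 13 · RBBBRRB · max L -7/32 · min R -3/16 -> -13/64
8 of 13 · RBBBRRBR · max L -7/32 · min R -13/64 -> -27/128
9 of 13 · RBBBRRBRB · max L -27/128 · min R -13/64 -> -53/256
10 of 13 · RBBBRRBRBB · max L -53/256 · min R -13/64 -> -105/512
11 of 13 · RBBBRRBRBBR · max L -53/256 · min R -105/512 -> -211/1024
12 of 13 · RBBBRRBRBBRB · max L -211/1024 · min R -105/512 -> -421/2048
13 of 13 · RBBBRRBRBBRBB · max L -421/2048 · min R -105/512 -> -841/4096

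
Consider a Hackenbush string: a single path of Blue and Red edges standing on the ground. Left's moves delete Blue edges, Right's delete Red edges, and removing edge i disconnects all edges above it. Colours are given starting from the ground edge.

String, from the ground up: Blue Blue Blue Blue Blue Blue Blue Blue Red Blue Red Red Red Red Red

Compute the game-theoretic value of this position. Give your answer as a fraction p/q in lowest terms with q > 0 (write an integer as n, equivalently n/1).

Build G(s[:k]) for k = 1..15, string s = Blue Blue Blue Blue Blue Blue Blue Blue Red Blue Red Red Red Red Red.
B: Left { 0 }, Right { (no moves) } ⇒ simplest 1
BB: Left { 0,1 }, Right { (no moves) } ⇒ simplest 2
BBB: Left { 0,1,2 }, Right { (no moves) } ⇒ simplest 3
BBBB: Left { 0,1,2,3 }, Right { (no moves) } ⇒ simplest 4
BBBBB: Left { 0,1,2,3,4 }, Right { (no moves) } ⇒ simplest 5
BBBBBB: Left { 0,1,2,3,4,5 }, Right { (no moves) } ⇒ simplest 6
BBBBBBB: Left { 0,1,2,3,4,5,6 }, Right { (no moves) } ⇒ simplest 7
BBBBBBBB: Left { 0,1,2,3,4,5,6,7 }, Right { (no moves) } ⇒ simplest 8
BBBBBBBBR: Left { 0,1,2,3,4,5,6,7 }, Right { 8 } ⇒ simplest 15/2
BBBBBBBBRB: Left { 0,1,2,3,4,5,6,7,15/2 }, Right { 8 } ⇒ simplest 31/4
BBBBBBBBRBR: Left { 0,1,2,3,4,5,6,7,15/2 }, Right { 31/4,8 } ⇒ simplest 61/8
BBBBBBBBRBRR: Left { 0,1,2,3,4,5,6,7,15/2 }, Right { 61/8,31/4,8 } ⇒ simplest 121/16
BBBBBBBBRBRRR: Left { 0,1,2,3,4,5,6,7,15/2 }, Right { 121/16,61/8,31/4,8 } ⇒ simplest 241/32
BBBBBBBBRBRRRR: Left { 0,1,2,3,4,5,6,7,15/2 }, Right { 241/32,121/16,61/8,31/4,8 } ⇒ simplest 481/64
BBBBBBBBRBRRRRR: Left { 0,1,2,3,4,5,6,7,15/2 }, Right { 481/64,241/32,121/16,61/8,31/4,8 } ⇒ simplest 961/128

961/128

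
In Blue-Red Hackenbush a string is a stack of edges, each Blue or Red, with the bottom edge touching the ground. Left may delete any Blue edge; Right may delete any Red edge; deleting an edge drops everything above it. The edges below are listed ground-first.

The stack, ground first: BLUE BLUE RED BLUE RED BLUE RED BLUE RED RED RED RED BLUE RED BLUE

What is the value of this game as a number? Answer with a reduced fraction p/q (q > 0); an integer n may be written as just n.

13579/8192

step 1: add BLUE to get B; options L={ 0 } R={ · } gives 1
step 2: add BLUE to get BB; options L={ 0,1 } R={ · } gives 2
step 3: add RED to get BBR; options L={ 0,1 } R={ 2 } gives 3/2
step 4: add BLUE to get BBRB; options L={ 0,1,3/2 } R={ 2 } gives 7/4
step 5: add RED to get BBRBR; options L={ 0,1,3/2 } R={ 7/4,2 } gives 13/8
step 6: add BLUE to get BBRBRB; options L={ 0,1,3/2,13/8 } R={ 7/4,2 } gives 27/16
step 7: add RED to get BBRBRBR; options L={ 0,1,3/2,13/8 } R={ 27/16,7/4,2 } gives 53/32
step 8: add BLUE to get BBRBRBRB; options L={ 0,1,3/2,13/8,53/32 } R={ 27/16,7/4,2 } gives 107/64
step 9: add RED to get BBRBRBRBR; options L={ 0,1,3/2,13/8,53/32 } R={ 107/64,27/16,7/4,2 } gives 213/128
step 10: add RED to get BBRBRBRBRR; options L={ 0,1,3/2,13/8,53/32 } R={ 213/128,107/64,27/16,7/4,2 } gives 425/256
step 11: add RED to get BBRBRBRBRRR; options L={ 0,1,3/2,13/8,53/32 } R={ 425/256,213/128,107/64,27/16,7/4,2 } gives 849/512
step 12: add RED to get BBRBRBRBRRRR; options L={ 0,1,3/2,13/8,53/32 } R={ 849/512,425/256,213/128,107/64,27/16,7/4,2 } gives 1697/1024
step 13: add BLUE to get BBRBRBRBRRRRB; options L={ 0,1,3/2,13/8,53/32,1697/1024 } R={ 849/512,425/256,213/128,107/64,27/16,7/4,2 } gives 3395/2048
step 14: add RED to get BBRBRBRBRRRRBR; options L={ 0,1,3/2,13/8,53/32,1697/1024 } R={ 3395/2048,849/512,425/256,213/128,107/64,27/16,7/4,2 } gives 6789/4096
step 15: add BLUE to get BBRBRBRBRRRRBRB; options L={ 0,1,3/2,13/8,53/32,1697/1024,6789/4096 } R={ 3395/2048,849/512,425/256,213/128,107/64,27/16,7/4,2 } gives 13579/8192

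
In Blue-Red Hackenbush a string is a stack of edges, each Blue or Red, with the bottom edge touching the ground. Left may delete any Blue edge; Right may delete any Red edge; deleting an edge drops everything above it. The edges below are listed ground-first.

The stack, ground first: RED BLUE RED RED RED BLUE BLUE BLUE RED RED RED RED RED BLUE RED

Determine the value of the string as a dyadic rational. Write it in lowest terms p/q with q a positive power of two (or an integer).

Build g(s[:k]) for k = 1..15, string s = RED BLUE RED RED RED BLUE BLUE BLUE RED RED RED RED RED BLUE RED.
edge 1 of 15 (RED): {  | 0 } -> -1
edge 2 of 15 (BLUE): { -1 | 0 } -> -1/2
edge 3 of 15 (RED): { -1 | -1/2; 0 } -> -3/4
edge 4 of 15 (RED): { -1 | -3/4; -1/2; 0 } -> -7/8
edge 5 of 15 (RED): { -1 | -7/8; -3/4; -1/2; 0 } -> -15/16
edge 6 of 15 (BLUE): { -1; -15/16 | -7/8; -3/4; -1/2; 0 } -> -29/32
edge 7 of 15 (BLUE): { -1; -15/16; -29/32 | -7/8; -3/4; -1/2; 0 } -> -57/64
edge 8 of 15 (BLUE): { -1; -15/16; -29/32; -57/64 | -7/8; -3/4; -1/2; 0 } -> -113/128
edge 9 of 15 (RED): { -1; -15/16; -29/32; -57/64 | -113/128; -7/8; -3/4; -1/2; 0 } -> -227/256
edge 10 of 15 (RED): { -1; -15/16; -29/32; -57/64 | -227/256; -113/128; -7/8; -3/4; -1/2; 0 } -> -455/512
edge 11 of 15 (RED): { -1; -15/16; -29/32; -57/64 | -455/512; -227/256; -113/128; -7/8; -3/4; -1/2; 0 } -> -911/1024
edge 12 of 15 (RED): { -1; -15/16; -29/32; -57/64 | -911/1024; -455/512; -227/256; -113/128; -7/8; -3/4; -1/2; 0 } -> -1823/2048
edge 13 of 15 (RED): { -1; -15/16; -29/32; -57/64 | -1823/2048; -911/1024; -455/512; -227/256; -113/128; -7/8; -3/4; -1/2; 0 } -> -3647/4096
edge 14 of 15 (BLUE): { -1; -15/16; -29/32; -57/64; -3647/4096 | -1823/2048; -911/1024; -455/512; -227/256; -113/128; -7/8; -3/4; -1/2; 0 } -> -7293/8192
edge 15 of 15 (RED): { -1; -15/16; -29/32; -57/64; -3647/4096 | -7293/8192; -1823/2048; -911/1024; -455/512; -227/256; -113/128; -7/8; -3/4; -1/2; 0 } -> -14587/16384

-14587/16384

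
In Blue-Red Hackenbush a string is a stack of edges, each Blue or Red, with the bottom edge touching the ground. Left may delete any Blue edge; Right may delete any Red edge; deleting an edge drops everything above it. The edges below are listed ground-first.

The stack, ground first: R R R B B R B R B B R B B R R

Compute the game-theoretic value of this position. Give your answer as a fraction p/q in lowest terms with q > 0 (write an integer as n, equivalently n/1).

-9511/4096

v(R) = {  | 0 } = -1
v(RR) = {  | -1; 0 } = -2
v(RRR) = {  | -2; -1; 0 } = -3
v(RRRB) = { -3 | -2; -1; 0 } = -5/2
v(RRRBB) = { -3; -5/2 | -2; -1; 0 } = -9/4
v(RRRBBR) = { -3; -5/2 | -9/4; -2; -1; 0 } = -19/8
v(RRRBBRB) = { -3; -5/2; -19/8 | -9/4; -2; -1; 0 } = -37/16
v(RRRBBRBR) = { -3; -5/2; -19/8 | -37/16; -9/4; -2; -1; 0 } = -75/32
v(RRRBBRBRB) = { -3; -5/2; -19/8; -75/32 | -37/16; -9/4; -2; -1; 0 } = -149/64
v(RRRBBRBRBB) = { -3; -5/2; -19/8; -75/32; -149/64 | -37/16; -9/4; -2; -1; 0 } = -297/128
v(RRRBBRBRBBR) = { -3; -5/2; -19/8; -75/32; -149/64 | -297/128; -37/16; -9/4; -2; -1; 0 } = -595/256
v(RRRBBRBRBBRB) = { -3; -5/2; -19/8; -75/32; -149/64; -595/256 | -297/128; -37/16; -9/4; -2; -1; 0 } = -1189/512
v(RRRBBRBRBBRBB) = { -3; -5/2; -19/8; -75/32; -149/64; -595/256; -1189/512 | -297/128; -37/16; -9/4; -2; -1; 0 } = -2377/1024
v(RRRBBRBRBBRBBR) = { -3; -5/2; -19/8; -75/32; -149/64; -595/256; -1189/512 | -2377/1024; -297/128; -37/16; -9/4; -2; -1; 0 } = -4755/2048
v(RRRBBRBRBBRBBRR) = { -3; -5/2; -19/8; -75/32; -149/64; -595/256; -1189/512 | -4755/2048; -2377/1024; -297/128; -37/16; -9/4; -2; -1; 0 } = -9511/4096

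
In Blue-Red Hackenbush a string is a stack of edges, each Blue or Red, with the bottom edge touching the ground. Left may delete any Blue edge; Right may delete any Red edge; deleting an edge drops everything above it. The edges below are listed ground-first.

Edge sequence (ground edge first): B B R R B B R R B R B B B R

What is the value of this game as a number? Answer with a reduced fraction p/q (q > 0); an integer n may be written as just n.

5725/4096

step 1: add B to get B; options L={ 0 } R={  } so 1
step 2: add B to get BB; options L={ 0, 1 } R={  } so 2
step 3: add R to get BBR; options L={ 0, 1 } R={ 2 } so 3/2
step 4: add R to get BBRR; options L={ 0, 1 } R={ 3/2, 2 } so 5/4
step 5: add B to get BBRRB; options L={ 0, 1, 5/4 } R={ 3/2, 2 } so 11/8
step 6: add B to get BBRRBB; options L={ 0, 1, 5/4, 11/8 } R={ 3/2, 2 } so 23/16
step 7: add R to get BBRRBBR; options L={ 0, 1, 5/4, 11/8 } R={ 23/16, 3/2, 2 } so 45/32
step 8: add R to get BBRRBBRR; options L={ 0, 1, 5/4, 11/8 } R={ 45/32, 23/16, 3/2, 2 } so 89/64
step 9: add B to get BBRRBBRRB; options L={ 0, 1, 5/4, 11/8, 89/64 } R={ 45/32, 23/16, 3/2, 2 } so 179/128
step 10: add R to get BBRRBBRRBR; options L={ 0, 1, 5/4, 11/8, 89/64 } R={ 179/128, 45/32, 23/16, 3/2, 2 } so 357/256
step 11: add B to get BBRRBBRRBRB; options L={ 0, 1, 5/4, 11/8, 89/64, 357/256 } R={ 179/128, 45/32, 23/16, 3/2, 2 } so 715/512
step 12: add B to get BBRRBBRRBRBB; options L={ 0, 1, 5/4, 11/8, 89/64, 357/256, 715/512 } R={ 179/128, 45/32, 23/16, 3/2, 2 } so 1431/1024
step 13: add B to get BBRRBBRRBRBBB; options L={ 0, 1, 5/4, 11/8, 89/64, 357/256, 715/512, 1431/1024 } R={ 179/128, 45/32, 23/16, 3/2, 2 } so 2863/2048
step 14: add R to get BBRRBBRRBRBBBR; options L={ 0, 1, 5/4, 11/8, 89/64, 357/256, 715/512, 1431/1024 } R={ 2863/2048, 179/128, 45/32, 23/16, 3/2, 2 } so 5725/4096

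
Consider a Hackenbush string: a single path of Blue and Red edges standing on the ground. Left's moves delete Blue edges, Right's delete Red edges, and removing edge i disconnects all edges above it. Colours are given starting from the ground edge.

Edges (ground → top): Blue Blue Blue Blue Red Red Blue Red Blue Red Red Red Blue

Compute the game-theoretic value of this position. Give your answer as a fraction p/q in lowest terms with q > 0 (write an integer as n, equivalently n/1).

Build g(s[:k]) for k = 1..13, string s = Blue Blue Blue Blue Red Red Blue Red Blue Red Red Red Blue.
1 of 13 · B · max L 0 · min R +∞ so 1
2 of 13 · BB · max L 1 · min R +∞ so 2
3 of 13 · BBB · max L 2 · min R +∞ so 3
4 of 13 · BBBB · max L 3 · min R +∞ so 4
5 of 13 · BBBBR · max L 3 · min R 4 so 7/2
6 of 13 · BBBBRR · max L 3 · min R 7/2 so 13/4
7 of 13 · BBBBRRB · max L 13/4 · min R 7/2 so 27/8
8 of 13 · BBBBRRBR · max L 13/4 · min R 27/8 so 53/16
9 of 13 · BBBBRRBRB · max L 53/16 · min R 27/8 so 107/32
10 of 13 · BBBBRRBRBR · max L 53/16 · min R 107/32 so 213/64
11 of 13 · BBBBRRBRBRR · max L 53/16 · min R 213/64 so 425/128
12 of 13 · BBBBRRBRBRRR · max L 53/16 · min R 425/128 so 849/256
13 of 13 · BBBBRRBRBRRRB · max L 849/256 · min R 425/128 so 1699/512

1699/512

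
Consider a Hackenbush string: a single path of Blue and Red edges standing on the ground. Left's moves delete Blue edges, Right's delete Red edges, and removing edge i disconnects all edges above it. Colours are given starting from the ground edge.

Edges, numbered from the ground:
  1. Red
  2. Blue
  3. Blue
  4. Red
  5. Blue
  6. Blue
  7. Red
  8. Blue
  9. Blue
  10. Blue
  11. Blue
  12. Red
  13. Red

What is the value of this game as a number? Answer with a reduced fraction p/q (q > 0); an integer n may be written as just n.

-1159/4096

Recurse on prefixes of the 13-edge string Red Blue Blue Red Blue Blue Red Blue Blue Blue Blue Red Red:
edge 1 of 13 (Red): { — | 0 } => -1
edge 2 of 13 (Blue): { -1 | 0 } => -1/2
edge 3 of 13 (Blue): { -1, -1/2 | 0 } => -1/4
edge 4 of 13 (Red): { -1, -1/2 | -1/4, 0 } => -3/8
edge 5 of 13 (Blue): { -1, -1/2, -3/8 | -1/4, 0 } => -5/16
edge 6 of 13 (Blue): { -1, -1/2, -3/8, -5/16 | -1/4, 0 } => -9/32
edge 7 of 13 (Red): { -1, -1/2, -3/8, -5/16 | -9/32, -1/4, 0 } => -19/64
edge 8 of 13 (Blue): { -1, -1/2, -3/8, -5/16, -19/64 | -9/32, -1/4, 0 } => -37/128
edge 9 of 13 (Blue): { -1, -1/2, -3/8, -5/16, -19/64, -37/128 | -9/32, -1/4, 0 } => -73/256
edge 10 of 13 (Blue): { -1, -1/2, -3/8, -5/16, -19/64, -37/128, -73/256 | -9/32, -1/4, 0 } => -145/512
edge 11 of 13 (Blue): { -1, -1/2, -3/8, -5/16, -19/64, -37/128, -73/256, -145/512 | -9/32, -1/4, 0 } => -289/1024
edge 12 of 13 (Red): { -1, -1/2, -3/8, -5/16, -19/64, -37/128, -73/256, -145/512 | -289/1024, -9/32, -1/4, 0 } => -579/2048
edge 13 of 13 (Red): { -1, -1/2, -3/8, -5/16, -19/64, -37/128, -73/256, -145/512 | -579/2048, -289/1024, -9/32, -1/4, 0 } => -1159/4096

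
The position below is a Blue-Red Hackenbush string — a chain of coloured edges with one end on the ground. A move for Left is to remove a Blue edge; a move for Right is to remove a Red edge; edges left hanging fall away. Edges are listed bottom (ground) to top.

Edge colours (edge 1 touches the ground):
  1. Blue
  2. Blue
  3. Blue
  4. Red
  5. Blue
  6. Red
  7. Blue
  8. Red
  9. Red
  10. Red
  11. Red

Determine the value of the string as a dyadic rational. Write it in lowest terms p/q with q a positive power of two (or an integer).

Prefix values for Blue Blue Blue Red Blue Red Blue Red Red Red Red via {L|R} + simplicity:
edge 1 of 11 (Blue): { 0 | ∅ } -> 1
edge 2 of 11 (Blue): { 0 1 | ∅ } -> 2
edge 3 of 11 (Blue): { 0 1 2 | ∅ } -> 3
edge 4 of 11 (Red): { 0 1 2 | 3 } -> 5/2
edge 5 of 11 (Blue): { 0 1 2 5/2 | 3 } -> 11/4
edge 6 of 11 (Red): { 0 1 2 5/2 | 11/4 3 } -> 21/8
edge 7 of 11 (Blue): { 0 1 2 5/2 21/8 | 11/4 3 } -> 43/16
edge 8 of 11 (Red): { 0 1 2 5/2 21/8 | 43/16 11/4 3 } -> 85/32
edge 9 of 11 (Red): { 0 1 2 5/2 21/8 | 85/32 43/16 11/4 3 } -> 169/64
edge 10 of 11 (Red): { 0 1 2 5/2 21/8 | 169/64 85/32 43/16 11/4 3 } -> 337/128
edge 11 of 11 (Red): { 0 1 2 5/2 21/8 | 337/128 169/64 85/32 43/16 11/4 3 } -> 673/256

673/256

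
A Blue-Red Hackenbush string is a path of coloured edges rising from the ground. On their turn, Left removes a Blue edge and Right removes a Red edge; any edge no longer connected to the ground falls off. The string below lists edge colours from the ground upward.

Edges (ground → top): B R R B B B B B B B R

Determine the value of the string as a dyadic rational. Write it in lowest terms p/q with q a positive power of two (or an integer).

509/1024

Recurse on prefixes of the 11-edge string B R R B B B B B B B R:
1 of 11 · B · max L 0 · min R +∞ so 1
2 of 11 · BR · max L 0 · min R 1 so 1/2
3 of 11 · BRR · max L 0 · min R 1/2 so 1/4
4 of 11 · BRRB · max L 1/4 · min R 1/2 so 3/8
5 of 11 · BRRBB · max L 3/8 · min R 1/2 so 7/16
6 of 11 · BRRBBB · max L 7/16 · min R 1/2 so 15/32
7 of 11 · BRRBBBB · max L 15/32 · min R 1/2 so 31/64
8 of 11 · BRRBBBBB · max L 31/64 · min R 1/2 so 63/128
9 of 11 · BRRBBBBBB · max L 63/128 · min R 1/2 so 127/256
10 of 11 · BRRBBBBBBB · max L 127/256 · min R 1/2 so 255/512
11 of 11 · BRRBBBBBBBR · max L 127/256 · min R 255/512 so 509/1024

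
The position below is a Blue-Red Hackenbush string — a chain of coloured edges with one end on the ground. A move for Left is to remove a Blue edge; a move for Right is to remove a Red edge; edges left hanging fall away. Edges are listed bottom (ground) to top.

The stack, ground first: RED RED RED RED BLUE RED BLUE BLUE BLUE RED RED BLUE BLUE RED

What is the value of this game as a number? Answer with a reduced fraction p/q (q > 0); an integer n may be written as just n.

step 1: add RED to get R; options L={ — } R={ 0 } -> -1
step 2: add RED to get RR; options L={ — } R={ -1 0 } -> -2
step 3: add RED to get RRR; options L={ — } R={ -2 -1 0 } -> -3
step 4: add RED to get RRRR; options L={ — } R={ -3 -2 -1 0 } -> -4
step 5: add BLUE to get RRRRB; options L={ -4 } R={ -3 -2 -1 0 } -> -7/2
step 6: add RED to get RRRRBR; options L={ -4 } R={ -7/2 -3 -2 -1 0 } -> -15/4
step 7: add BLUE to get RRRRBRB; options L={ -4 -15/4 } R={ -7/2 -3 -2 -1 0 } -> -29/8
step 8: add BLUE to get RRRRBRBB; options L={ -4 -15/4 -29/8 } R={ -7/2 -3 -2 -1 0 } -> -57/16
step 9: add BLUE to get RRRRBRBBB; options L={ -4 -15/4 -29/8 -57/16 } R={ -7/2 -3 -2 -1 0 } -> -113/32
step 10: add RED to get RRRRBRBBBR; options L={ -4 -15/4 -29/8 -57/16 } R={ -113/32 -7/2 -3 -2 -1 0 } -> -227/64
step 11: add RED to get RRRRBRBBBRR; options L={ -4 -15/4 -29/8 -57/16 } R={ -227/64 -113/32 -7/2 -3 -2 -1 0 } -> -455/128
step 12: add BLUE to get RRRRBRBBBRRB; options L={ -4 -15/4 -29/8 -57/16 -455/128 } R={ -227/64 -113/32 -7/2 -3 -2 -1 0 } -> -909/256
step 13: add BLUE to get RRRRBRBBBRRBB; options L={ -4 -15/4 -29/8 -57/16 -455/128 -909/256 } R={ -227/64 -113/32 -7/2 -3 -2 -1 0 } -> -1817/512
step 14: add RED to get RRRRBRBBBRRBBR; options L={ -4 -15/4 -29/8 -57/16 -455/128 -909/256 } R={ -1817/512 -227/64 -113/32 -7/2 -3 -2 -1 0 } -> -3635/1024

-3635/1024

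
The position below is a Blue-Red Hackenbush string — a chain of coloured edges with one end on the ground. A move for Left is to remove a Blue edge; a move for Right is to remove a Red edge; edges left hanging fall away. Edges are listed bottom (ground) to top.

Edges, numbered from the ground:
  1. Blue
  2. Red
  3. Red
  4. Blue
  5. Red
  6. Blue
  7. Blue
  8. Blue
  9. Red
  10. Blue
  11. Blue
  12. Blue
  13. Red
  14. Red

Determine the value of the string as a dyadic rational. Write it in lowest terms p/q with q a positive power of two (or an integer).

val_1 [B]  L=[0]  R=[(no moves)]  — 1
val_2 [BR]  L=[0]  R=[1]  — 1/2
val_3 [BRR]  L=[0]  R=[1/2, 1]  — 1/4
val_4 [BRRB]  L=[0, 1/4]  R=[1/2, 1]  — 3/8
val_5 [BRRBR]  L=[0, 1/4]  R=[3/8, 1/2, 1]  — 5/16
val_6 [BRRBRB]  L=[0, 1/4, 5/16]  R=[3/8, 1/2, 1]  — 11/32
val_7 [BRRBRBB]  L=[0, 1/4, 5/16, 11/32]  R=[3/8, 1/2, 1]  — 23/64
val_8 [BRRBRBBB]  L=[0, 1/4, 5/16, 11/32, 23/64]  R=[3/8, 1/2, 1]  — 47/128
val_9 [BRRBRBBBR]  L=[0, 1/4, 5/16, 11/32, 23/64]  R=[47/128, 3/8, 1/2, 1]  — 93/256
val_10 [BRRBRBBBRB]  L=[0, 1/4, 5/16, 11/32, 23/64, 93/256]  R=[47/128, 3/8, 1/2, 1]  — 187/512
val_11 [BRRBRBBBRBB]  L=[0, 1/4, 5/16, 11/32, 23/64, 93/256, 187/512]  R=[47/128, 3/8, 1/2, 1]  — 375/1024
val_12 [BRRBRBBBRBBB]  L=[0, 1/4, 5/16, 11/32, 23/64, 93/256, 187/512, 375/1024]  R=[47/128, 3/8, 1/2, 1]  — 751/2048
val_13 [BRRBRBBBRBBBR]  L=[0, 1/4, 5/16, 11/32, 23/64, 93/256, 187/512, 375/1024]  R=[751/2048, 47/128, 3/8, 1/2, 1]  — 1501/4096
val_14 [BRRBRBBBRBBBRR]  L=[0, 1/4, 5/16, 11/32, 23/64, 93/256, 187/512, 375/1024]  R=[1501/4096, 751/2048, 47/128, 3/8, 1/2, 1]  — 3001/8192

3001/8192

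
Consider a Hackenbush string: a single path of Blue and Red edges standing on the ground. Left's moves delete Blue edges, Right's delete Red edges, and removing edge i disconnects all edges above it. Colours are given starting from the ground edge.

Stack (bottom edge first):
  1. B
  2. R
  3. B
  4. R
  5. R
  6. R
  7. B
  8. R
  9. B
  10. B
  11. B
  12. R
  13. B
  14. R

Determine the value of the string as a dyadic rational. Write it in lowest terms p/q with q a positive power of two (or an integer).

4469/8192

Build g(s[:k]) for k = 1..14, string s = B R B R R R B R B B B R B R.
edge 1 of 14 (B): { 0 | (no moves) } ⇒ 1
edge 2 of 14 (R): { 0 | 1 } ⇒ 1/2
edge 3 of 14 (B): { 0; 1/2 | 1 } ⇒ 3/4
edge 4 of 14 (R): { 0; 1/2 | 3/4; 1 } ⇒ 5/8
edge 5 of 14 (R): { 0; 1/2 | 5/8; 3/4; 1 } ⇒ 9/16
edge 6 of 14 (R): { 0; 1/2 | 9/16; 5/8; 3/4; 1 } ⇒ 17/32
edge 7 of 14 (B): { 0; 1/2; 17/32 | 9/16; 5/8; 3/4; 1 } ⇒ 35/64
edge 8 of 14 (R): { 0; 1/2; 17/32 | 35/64; 9/16; 5/8; 3/4; 1 } ⇒ 69/128
edge 9 of 14 (B): { 0; 1/2; 17/32; 69/128 | 35/64; 9/16; 5/8; 3/4; 1 } ⇒ 139/256
edge 10 of 14 (B): { 0; 1/2; 17/32; 69/128; 139/256 | 35/64; 9/16; 5/8; 3/4; 1 } ⇒ 279/512
edge 11 of 14 (B): { 0; 1/2; 17/32; 69/128; 139/256; 279/512 | 35/64; 9/16; 5/8; 3/4; 1 } ⇒ 559/1024
edge 12 of 14 (R): { 0; 1/2; 17/32; 69/128; 139/256; 279/512 | 559/1024; 35/64; 9/16; 5/8; 3/4; 1 } ⇒ 1117/2048
edge 13 of 14 (B): { 0; 1/2; 17/32; 69/128; 139/256; 279/512; 1117/2048 | 559/1024; 35/64; 9/16; 5/8; 3/4; 1 } ⇒ 2235/4096
edge 14 of 14 (R): { 0; 1/2; 17/32; 69/128; 139/256; 279/512; 1117/2048 | 2235/4096; 559/1024; 35/64; 9/16; 5/8; 3/4; 1 } ⇒ 4469/8192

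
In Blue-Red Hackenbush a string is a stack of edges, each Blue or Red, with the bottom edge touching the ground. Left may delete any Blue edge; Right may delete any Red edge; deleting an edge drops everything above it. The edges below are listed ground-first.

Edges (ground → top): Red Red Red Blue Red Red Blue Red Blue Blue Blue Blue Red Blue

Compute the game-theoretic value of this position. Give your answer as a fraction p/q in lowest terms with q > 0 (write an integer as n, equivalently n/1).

step 1: add Red to get R; options L={ — } R={ 0 } -> -1
step 2: add Red to get RR; options L={ — } R={ -1; 0 } -> -2
step 3: add Red to get RRR; options L={ — } R={ -2; -1; 0 } -> -3
step 4: add Blue to get RRRB; options L={ -3 } R={ -2; -1; 0 } -> -5/2
step 5: add Red to get RRRBR; options L={ -3 } R={ -5/2; -2; -1; 0 } -> -11/4
step 6: add Red to get RRRBRR; options L={ -3 } R={ -11/4; -5/2; -2; -1; 0 } -> -23/8
step 7: add Blue to get RRRBRRB; options L={ -3; -23/8 } R={ -11/4; -5/2; -2; -1; 0 } -> -45/16
step 8: add Red to get RRRBRRBR; options L={ -3; -23/8 } R={ -45/16; -11/4; -5/2; -2; -1; 0 } -> -91/32
step 9: add Blue to get RRRBRRBRB; options L={ -3; -23/8; -91/32 } R={ -45/16; -11/4; -5/2; -2; -1; 0 } -> -181/64
step 10: add Blue to get RRRBRRBRBB; options L={ -3; -23/8; -91/32; -181/64 } R={ -45/16; -11/4; -5/2; -2; -1; 0 } -> -361/128
step 11: add Blue to get RRRBRRBRBBB; options L={ -3; -23/8; -91/32; -181/64; -361/128 } R={ -45/16; -11/4; -5/2; -2; -1; 0 } -> -721/256
step 12: add Blue to get RRRBRRBRBBBB; options L={ -3; -23/8; -91/32; -181/64; -361/128; -721/256 } R={ -45/16; -11/4; -5/2; -2; -1; 0 } -> -1441/512
step 13: add Red to get RRRBRRBRBBBBR; options L={ -3; -23/8; -91/32; -181/64; -361/128; -721/256 } R={ -1441/512; -45/16; -11/4; -5/2; -2; -1; 0 } -> -2883/1024
step 14: add Blue to get RRRBRRBRBBBBRB; options L={ -3; -23/8; -91/32; -181/64; -361/128; -721/256; -2883/1024 } R={ -1441/512; -45/16; -11/4; -5/2; -2; -1; 0 } -> -5765/2048

-5765/2048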